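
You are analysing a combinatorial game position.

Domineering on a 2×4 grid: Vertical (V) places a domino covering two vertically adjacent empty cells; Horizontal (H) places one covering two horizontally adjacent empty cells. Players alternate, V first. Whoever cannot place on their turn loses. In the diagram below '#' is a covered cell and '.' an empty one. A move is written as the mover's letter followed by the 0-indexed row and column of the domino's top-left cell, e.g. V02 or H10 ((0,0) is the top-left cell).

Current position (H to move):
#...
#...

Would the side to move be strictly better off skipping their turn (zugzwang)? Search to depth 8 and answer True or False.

zugzwang(#.../#..., H) = False

p1 H@[#.../#...]: H01[###./#...]+1* H02[#.##/#...]+1 H11[#.../###.]+1 H12[#.../#.##]+1
p2 V@[###./#...]: V03[####/#..#]-1*
p3 H@[####/#..#]: H11[####/####]+1*
p4 V@[####/####] terminal -1; root [#.../#...] d8
if H skipped the turn, V would face:
~ p1 V@[#.../#...]: V01[##../##..]-1 V02[#.#./#.#.]+1* V03[#..#/#..#]-1
~ p2 H@[#.#./#.#.] terminal -1; root [#.../#...] d8
compare (H): move=+1 vs pass=-1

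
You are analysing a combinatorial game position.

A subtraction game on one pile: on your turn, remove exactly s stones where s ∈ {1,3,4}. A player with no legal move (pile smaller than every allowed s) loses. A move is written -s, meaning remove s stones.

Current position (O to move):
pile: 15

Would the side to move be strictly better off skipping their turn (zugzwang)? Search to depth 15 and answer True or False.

zugzwang(15, O) = False

ply 1, O at 15 | -1=+1→14*; -3=-1→12; -4=-1→11
ply 2, X at 14 | -1=-1→13*; -3=-1→11; -4=-1→10
ply 3, O at 13 | -1=-1→12; -3=-1→10; -4=+1→9*
ply 4, X at 9 | -1=-1→8*; -3=-1→6; -4=-1→5
ply 5, O at 8 | -1=+1→7*; -3=-1→5; -4=-1→4
ply 6, X at 7 | -1=-1→6*; -3=-1→4; -4=-1→3
ply 7, O at 6 | -1=-1→5; -3=-1→3; -4=+1→2*
ply 8, X at 2 | -1=-1→1*
ply 9, O at 1 | -1=+1→0*
ply 10: 0 is terminal -1 (X); from 15 depth 15
if O skipped the turn, X would face:
~ ply 1, X at 15 | -1=+1→14*; -3=-1→12; -4=-1→11
~ ply 2, O at 14 | -1=-1→13*; -3=-1→11; -4=-1→10
~ ply 3, X at 13 | -1=-1→12; -3=-1→10; -4=+1→9*
~ ply 4, O at 9 | -1=-1→8*; -3=-1→6; -4=-1→5
~ ply 5, X at 8 | -1=+1→7*; -3=-1→5; -4=-1→4
~ ply 6, O at 7 | -1=-1→6*; -3=-1→4; -4=-1→3
~ ply 7, X at 6 | -1=-1→5; -3=-1→3; -4=+1→2*
~ ply 8, O at 2 | -1=-1→1*
~ ply 9, X at 1 | -1=+1→0*
~ ply 10: 0 is terminal -1 (O); from 15 depth 15
compare (O): move=+1 vs pass=-1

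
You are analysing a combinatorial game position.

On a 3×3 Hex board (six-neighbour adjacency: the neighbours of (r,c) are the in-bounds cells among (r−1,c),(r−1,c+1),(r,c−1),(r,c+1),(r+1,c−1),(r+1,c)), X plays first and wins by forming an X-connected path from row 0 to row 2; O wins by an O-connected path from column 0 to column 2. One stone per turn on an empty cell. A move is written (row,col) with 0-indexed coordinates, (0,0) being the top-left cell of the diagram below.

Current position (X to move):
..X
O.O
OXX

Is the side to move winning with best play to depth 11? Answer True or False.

X winning at [..X/O.O/OXX]: True

[..X/O.O/OXX] X move#1: (0,0):-1/X.X/O.O/OXX, (0,1):-1/.XX/O.O/OXX, (1,1):+1/..X/OXO/OXX*
[..X/OXO/OXX] end (terminal -1, O#2); searched ..X/O.O/OXX to 11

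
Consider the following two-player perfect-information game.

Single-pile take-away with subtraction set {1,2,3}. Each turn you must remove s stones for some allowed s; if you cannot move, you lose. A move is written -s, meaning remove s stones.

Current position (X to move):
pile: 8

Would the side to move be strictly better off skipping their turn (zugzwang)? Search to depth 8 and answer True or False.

zugzwang(8, X) = True

p1 X@[8]: -1[7]-1* -2[6]-1 -3[5]-1
p2 O@[7]: -1[6]-1 -2[5]-1 -3[4]+1*
p3 X@[4]: -1[3]-1* -2[2]-1 -3[1]-1
p4 O@[3]: -1[2]-1 -2[1]-1 -3[0]+1*
p5 X@[0] terminal -1; root [8] d8
suppose X passes — search the same position with O to move:
pass> p1 O@[8]: -1[7]-1* -2[6]-1 -3[5]-1
pass> p2 X@[7]: -1[6]-1 -2[5]-1 -3[4]+1*
pass> p3 O@[4]: -1[3]-1* -2[2]-1 -3[1]-1
pass> p4 X@[3]: -1[2]-1 -2[1]-1 -3[0]+1*
pass> p5 O@[0] terminal -1; root [8] d8
for X: play -1, pass +1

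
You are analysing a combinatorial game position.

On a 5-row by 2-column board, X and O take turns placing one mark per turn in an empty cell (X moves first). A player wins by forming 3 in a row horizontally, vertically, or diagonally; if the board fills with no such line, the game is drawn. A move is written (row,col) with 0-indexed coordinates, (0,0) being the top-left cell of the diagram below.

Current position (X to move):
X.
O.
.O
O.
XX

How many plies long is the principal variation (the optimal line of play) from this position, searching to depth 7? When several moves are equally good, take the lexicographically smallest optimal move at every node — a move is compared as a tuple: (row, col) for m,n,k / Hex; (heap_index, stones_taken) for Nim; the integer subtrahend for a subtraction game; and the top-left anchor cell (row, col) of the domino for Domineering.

PV length from [X./O./.O/O./XX]: 4 plies

ply 1, X at X./O./.O/O./XX | (0,1)=-1→XX/O./.O/O./XX*; (1,1)=-1→X./OX/.O/O./XX; (2,0)=-1→X./O./XO/O./XX; (3,1)=-1→X./O./.O/OX/XX
ply 2, O at XX/O./.O/O./XX | (1,1)=+1→XX/OO/.O/O./XX*; (2,0)=+1→XX/O./OO/O./XX; (3,1)=+1→XX/O./.O/OO/XX
ply 3, X at XX/OO/.O/O./XX | (2,0)=-1→XX/OO/XO/O./XX*; (3,1)=-1→XX/OO/.O/OX/XX
ply 4, O at XX/OO/XO/O./XX | (3,1)=+1→XX/OO/XO/OO/XX*
ply 5: XX/OO/XO/OO/XX is terminal -1 (X); from X./O./.O/O./XX depth 7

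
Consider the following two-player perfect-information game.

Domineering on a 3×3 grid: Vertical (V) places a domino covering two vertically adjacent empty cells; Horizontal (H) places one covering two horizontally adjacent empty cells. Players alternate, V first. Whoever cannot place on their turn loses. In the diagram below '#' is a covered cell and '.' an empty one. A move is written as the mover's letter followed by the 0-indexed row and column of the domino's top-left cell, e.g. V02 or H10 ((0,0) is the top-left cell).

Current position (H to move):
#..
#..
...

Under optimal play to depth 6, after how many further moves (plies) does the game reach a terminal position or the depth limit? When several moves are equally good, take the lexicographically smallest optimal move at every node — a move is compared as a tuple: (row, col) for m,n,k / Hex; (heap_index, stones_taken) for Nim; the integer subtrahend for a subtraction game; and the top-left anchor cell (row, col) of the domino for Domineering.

PV length from [#../#../...]: 1 ply

[#../#../...] H move#1: H01:-1/###/#../..., H11:+1/#../###/...*, H20:-1/#../#../##., H21:-1/#../#../.##
[#../###/...] end (terminal -1, V#2); searched #../#../... to 6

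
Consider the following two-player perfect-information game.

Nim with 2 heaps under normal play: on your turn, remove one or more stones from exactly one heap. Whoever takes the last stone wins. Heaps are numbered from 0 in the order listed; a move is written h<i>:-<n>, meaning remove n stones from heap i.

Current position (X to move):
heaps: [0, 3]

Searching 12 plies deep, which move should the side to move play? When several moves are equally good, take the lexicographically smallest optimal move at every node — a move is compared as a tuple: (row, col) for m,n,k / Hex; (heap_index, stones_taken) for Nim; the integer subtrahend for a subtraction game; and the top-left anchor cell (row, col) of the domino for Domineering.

X's best at [(0,3)]: h1:-3

[(0,3)] X move#1: h1:-1:-1/(0,2), h1:-2:-1/(0,1), h1:-3:+1/(0,0)*
[(0,0)] end (terminal -1, O#2); searched (0,3) to 12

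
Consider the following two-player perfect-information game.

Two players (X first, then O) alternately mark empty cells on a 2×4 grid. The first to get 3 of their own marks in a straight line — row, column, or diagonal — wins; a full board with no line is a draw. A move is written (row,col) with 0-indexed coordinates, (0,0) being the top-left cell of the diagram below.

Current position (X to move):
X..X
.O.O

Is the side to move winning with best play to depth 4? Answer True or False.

X winning at [X..X/.O.O]: False

[X..X/.O.O] X move#1: (0,1):-1/XX.X/.O.O, (0,2):-1/X.XX/.O.O, (1,0):-1/X..X/XO.O, (1,2):+0/X..X/.OXO*
[X..X/.OXO] O move#2: (0,1):+0/XO.X/.OXO*, (0,2):+0/X.OX/.OXO, (1,0):+0/X..X/OOXO
[XO.X/.OXO] X move#3: (0,2):+0/XOXX/.OXO*, (1,0):+0/XO.X/XOXO
[XOXX/.OXO] O move#4: (1,0):+0/XOXX/OOXO*
[XOXX/OOXO] end (terminal +0, X#5); searched X..X/.O.O to 4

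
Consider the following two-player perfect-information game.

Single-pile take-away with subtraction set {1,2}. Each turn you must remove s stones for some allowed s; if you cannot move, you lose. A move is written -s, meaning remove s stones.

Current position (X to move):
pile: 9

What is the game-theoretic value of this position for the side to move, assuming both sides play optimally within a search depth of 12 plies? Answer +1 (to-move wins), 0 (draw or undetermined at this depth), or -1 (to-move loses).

value(9, X) = -1

[9] X move#1: -1:-1/8*, -2:-1/7
[8] O move#2: -1:-1/7, -2:+1/6*
[6] X move#3: -1:-1/5*, -2:-1/4
[5] O move#4: -1:-1/4, -2:+1/3*
[3] X move#5: -1:-1/2*, -2:-1/1
[2] O move#6: -1:-1/1, -2:+1/0*
[0] end (terminal -1, X#7); searched 9 to 12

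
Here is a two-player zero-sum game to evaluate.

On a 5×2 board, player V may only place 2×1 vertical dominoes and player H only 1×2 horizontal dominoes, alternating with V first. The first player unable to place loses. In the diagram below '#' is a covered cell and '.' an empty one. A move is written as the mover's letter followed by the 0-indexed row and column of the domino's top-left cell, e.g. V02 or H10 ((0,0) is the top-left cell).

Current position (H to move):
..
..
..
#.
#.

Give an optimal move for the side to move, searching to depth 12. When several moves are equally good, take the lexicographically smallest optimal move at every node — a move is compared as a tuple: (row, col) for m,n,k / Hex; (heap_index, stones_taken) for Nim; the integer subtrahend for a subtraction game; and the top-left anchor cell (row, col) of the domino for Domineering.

H's best at [../../../#./#.]: H10

p1 H@[../../../#./#.]: H00[##/../../#./#.]-1 H10[../##/../#./#.]+1* H20[../../##/#./#.]-1
p2 V@[../##/../#./#.]: V21[../##/.#/##/#.]-1* V31[../##/../##/##]-1
p3 H@[../##/.#/##/#.]: H00[##/##/.#/##/#.]+1*
p4 V@[##/##/.#/##/#.] terminal -1; root [../../../#./#.] d12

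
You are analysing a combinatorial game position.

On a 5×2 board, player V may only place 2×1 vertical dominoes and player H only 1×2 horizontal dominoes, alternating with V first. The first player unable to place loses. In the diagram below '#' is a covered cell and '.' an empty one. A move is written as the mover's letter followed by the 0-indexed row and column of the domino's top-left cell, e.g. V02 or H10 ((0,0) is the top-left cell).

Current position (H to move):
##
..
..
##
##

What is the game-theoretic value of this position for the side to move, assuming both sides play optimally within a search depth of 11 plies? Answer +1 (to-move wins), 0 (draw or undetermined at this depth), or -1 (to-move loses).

p1 H@[##/../../##/##]: H10[##/##/../##/##]+1* H20[##/../##/##/##]+1
p2 V@[##/##/../##/##] terminal -1; root [##/../../##/##] d11

value(##/../../##/##, H) = +1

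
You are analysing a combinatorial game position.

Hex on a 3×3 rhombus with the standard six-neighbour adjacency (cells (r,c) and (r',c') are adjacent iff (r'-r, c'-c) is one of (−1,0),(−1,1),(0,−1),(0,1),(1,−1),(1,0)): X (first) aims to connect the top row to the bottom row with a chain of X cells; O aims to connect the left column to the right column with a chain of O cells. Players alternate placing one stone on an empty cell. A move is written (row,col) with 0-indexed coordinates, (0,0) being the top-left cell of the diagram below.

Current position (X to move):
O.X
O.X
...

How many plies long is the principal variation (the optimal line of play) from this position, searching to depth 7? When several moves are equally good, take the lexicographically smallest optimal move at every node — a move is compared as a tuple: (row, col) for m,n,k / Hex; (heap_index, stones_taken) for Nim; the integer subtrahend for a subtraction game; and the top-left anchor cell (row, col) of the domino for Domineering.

[O.X/O.X/...] X move#1: (0,1):+1/OXX/O.X/...*, (1,1):+1/O.X/OXX/..., (2,0):+1/O.X/O.X/X.., (2,1):+1/O.X/O.X/.X., (2,2):+1/O.X/O.X/..X
[OXX/O.X/...] O move#2: (1,1):-1/OXX/OOX/...*, (2,0):-1/OXX/O.X/O.., (2,1):-1/OXX/O.X/.O., (2,2):-1/OXX/O.X/..O
[OXX/OOX/...] X move#3: (2,0):+1/OXX/OOX/X..*, (2,1):+1/OXX/OOX/.X., (2,2):+1/OXX/OOX/..X
[OXX/OOX/X..] O move#4: (2,1):-1/OXX/OOX/XO.*, (2,2):-1/OXX/OOX/X.O
[OXX/OOX/XO.] X move#5: (2,2):+1/OXX/OOX/XOX*
[OXX/OOX/XOX] end (terminal -1, O#6); searched O.X/O.X/... to 7

PV length from [O.X/O.X/...]: 5 plies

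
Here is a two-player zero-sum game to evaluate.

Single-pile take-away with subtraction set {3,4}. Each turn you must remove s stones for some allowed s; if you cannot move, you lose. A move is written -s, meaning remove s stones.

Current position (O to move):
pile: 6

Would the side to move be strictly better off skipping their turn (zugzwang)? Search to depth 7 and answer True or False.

zugzwang(6, O) = False

p1 O@[6]: -3[3]-1 -4[2]+1*
p2 X@[2] terminal -1; root [6] d7
suppose O passes — search the same position with X to move:
pass> p1 X@[6]: -3[3]-1 -4[2]+1*
pass> p2 O@[2] terminal -1; root [6] d7
for O: play +1, pass -1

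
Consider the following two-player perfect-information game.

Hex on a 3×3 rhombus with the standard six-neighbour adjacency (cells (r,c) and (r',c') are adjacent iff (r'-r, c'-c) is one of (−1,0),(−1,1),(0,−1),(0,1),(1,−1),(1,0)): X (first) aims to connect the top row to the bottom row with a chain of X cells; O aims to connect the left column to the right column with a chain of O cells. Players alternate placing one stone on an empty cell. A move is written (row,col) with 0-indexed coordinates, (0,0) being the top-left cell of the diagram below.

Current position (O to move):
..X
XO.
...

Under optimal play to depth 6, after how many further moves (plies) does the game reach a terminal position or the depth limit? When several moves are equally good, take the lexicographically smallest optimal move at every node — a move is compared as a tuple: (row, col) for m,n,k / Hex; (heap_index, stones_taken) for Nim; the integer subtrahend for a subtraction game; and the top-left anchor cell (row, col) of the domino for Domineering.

PV length from [..X/XO./...]: 4 plies

ply 1, O at ..X/XO./... | (0,0)=-1→O.X/XO./...*; (0,1)=-1→.OX/XO./...; (1,2)=-1→..X/XOO/...; (2,0)=-1→..X/XO./O..; (2,1)=-1→..X/XO./.O.; (2,2)=-1→..X/XO./..O
ply 2, X at O.X/XO./... | (0,1)=+1→OXX/XO./...*; (1,2)=+1→O.X/XOX/...; (2,0)=+1→O.X/XO./X..; (2,1)=-1→O.X/XO./.X.; (2,2)=-1→O.X/XO./..X
ply 3, O at OXX/XO./... | (1,2)=-1→OXX/XOO/...*; (2,0)=-1→OXX/XO./O..; (2,1)=-1→OXX/XO./.O.; (2,2)=-1→OXX/XO./..O
ply 4, X at OXX/XOO/... | (2,0)=+1→OXX/XOO/X..*; (2,1)=-1→OXX/XOO/.X.; (2,2)=-1→OXX/XOO/..X
ply 5: OXX/XOO/X.. is terminal -1 (O); from ..X/XO./... depth 6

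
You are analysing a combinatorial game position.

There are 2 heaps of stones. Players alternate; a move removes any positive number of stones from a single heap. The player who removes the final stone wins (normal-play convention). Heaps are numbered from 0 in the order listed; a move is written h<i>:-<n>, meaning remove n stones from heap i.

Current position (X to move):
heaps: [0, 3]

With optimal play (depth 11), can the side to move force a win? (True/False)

p1 X@[(0,3)]: h1:-1[(0,2)]-1 h1:-2[(0,1)]-1 h1:-3[(0,0)]+1*
p2 O@[(0,0)] terminal -1; root [(0,3)] d11

X winning at [(0,3)]: True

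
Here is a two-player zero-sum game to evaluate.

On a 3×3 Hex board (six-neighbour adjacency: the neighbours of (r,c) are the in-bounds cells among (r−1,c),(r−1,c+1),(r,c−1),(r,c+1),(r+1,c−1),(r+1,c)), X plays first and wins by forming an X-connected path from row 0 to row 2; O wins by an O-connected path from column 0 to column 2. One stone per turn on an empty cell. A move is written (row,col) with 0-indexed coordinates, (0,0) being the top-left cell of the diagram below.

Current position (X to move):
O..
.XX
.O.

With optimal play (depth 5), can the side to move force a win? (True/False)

ply 1, X at O../.XX/.O. | (0,1)=+1→OX./.XX/.O.*; (0,2)=+1→O.X/.XX/.O.; (1,0)=+1→O../XXX/.O.; (2,0)=+1→O../.XX/XO.; (2,2)=+1→O../.XX/.OX
ply 2, O at OX./.XX/.O. | (0,2)=-1→OXO/.XX/.O.*; (1,0)=-1→OX./OXX/.O.; (2,0)=-1→OX./.XX/OO.; (2,2)=-1→OX./.XX/.OO
ply 3, X at OXO/.XX/.O. | (1,0)=+1→OXO/XXX/.O.*; (2,0)=+1→OXO/.XX/XO.; (2,2)=+1→OXO/.XX/.OX
ply 4, O at OXO/XXX/.O. | (2,0)=-1→OXO/XXX/OO.*; (2,2)=-1→OXO/XXX/.OO
ply 5, X at OXO/XXX/OO. | (2,2)=+1→OXO/XXX/OOX*
ply 6: OXO/XXX/OOX is terminal -1 (O); from O../.XX/.O. depth 5

X winning at [O../.XX/.O.]: True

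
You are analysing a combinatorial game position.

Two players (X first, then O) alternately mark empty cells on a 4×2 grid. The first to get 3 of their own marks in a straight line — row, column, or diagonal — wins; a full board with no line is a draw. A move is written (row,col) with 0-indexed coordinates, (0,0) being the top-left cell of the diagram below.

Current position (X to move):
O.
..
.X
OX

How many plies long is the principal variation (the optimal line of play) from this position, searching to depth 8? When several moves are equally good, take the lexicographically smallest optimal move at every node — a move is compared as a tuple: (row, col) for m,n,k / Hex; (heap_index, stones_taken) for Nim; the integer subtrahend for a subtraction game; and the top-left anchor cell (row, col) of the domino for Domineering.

p1 X@[O./../.X/OX]: (0,1)[OX/../.X/OX]+0 (1,0)[O./X./.X/OX]+0 (1,1)[O./.X/.X/OX]+1* (2,0)[O./../XX/OX]+0
p2 O@[O./.X/.X/OX] terminal -1; root [O./../.X/OX] d8

PV length from [O./../.X/OX]: 1 ply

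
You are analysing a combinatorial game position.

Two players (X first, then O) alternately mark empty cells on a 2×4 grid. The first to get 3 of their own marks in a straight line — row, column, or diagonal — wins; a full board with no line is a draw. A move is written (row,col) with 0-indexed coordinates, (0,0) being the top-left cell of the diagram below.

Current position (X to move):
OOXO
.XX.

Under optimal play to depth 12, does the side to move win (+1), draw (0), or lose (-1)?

value(OOXO/.XX., X) = +1

ply 1, X at OOXO/.XX. | (1,0)=+1→OOXO/XXX.*; (1,3)=+1→OOXO/.XXX
ply 2: OOXO/XXX. is terminal -1 (O); from OOXO/.XX. depth 12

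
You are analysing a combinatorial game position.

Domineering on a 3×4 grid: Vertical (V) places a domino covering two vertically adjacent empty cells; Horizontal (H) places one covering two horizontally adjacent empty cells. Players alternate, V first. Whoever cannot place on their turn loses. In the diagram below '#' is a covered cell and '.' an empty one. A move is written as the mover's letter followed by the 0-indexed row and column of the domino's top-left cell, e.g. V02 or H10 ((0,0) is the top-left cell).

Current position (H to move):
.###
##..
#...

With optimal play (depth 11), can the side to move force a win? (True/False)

H winning at [.###/##../#...]: True

ply 1, H at .###/##../#... | H12=+1→.###/####/#...*; H21=-1→.###/##../###.; H22=+1→.###/##../#.##
ply 2: .###/####/#... is terminal -1 (V); from .###/##../#... depth 11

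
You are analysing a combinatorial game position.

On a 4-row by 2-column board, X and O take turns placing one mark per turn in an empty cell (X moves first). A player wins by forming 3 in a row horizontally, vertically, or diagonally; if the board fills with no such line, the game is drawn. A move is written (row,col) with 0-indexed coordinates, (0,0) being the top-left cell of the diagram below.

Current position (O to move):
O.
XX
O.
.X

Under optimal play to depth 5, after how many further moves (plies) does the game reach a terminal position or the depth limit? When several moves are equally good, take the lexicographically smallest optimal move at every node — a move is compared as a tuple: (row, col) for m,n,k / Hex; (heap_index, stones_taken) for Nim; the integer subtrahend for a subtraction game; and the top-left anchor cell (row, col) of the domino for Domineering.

ply 1, O at O./XX/O./.X | (0,1)=-1→OO/XX/O./.X; (2,1)=+0→O./XX/OO/.X*; (3,0)=-1→O./XX/O./OX
ply 2, X at O./XX/OO/.X | (0,1)=+0→OX/XX/OO/.X*; (3,0)=+0→O./XX/OO/XX
ply 3, O at OX/XX/OO/.X | (3,0)=+0→OX/XX/OO/OX*
ply 4: OX/XX/OO/OX is terminal +0 (X); from O./XX/O./.X depth 5

PV length from [O./XX/O./.X]: 3 plies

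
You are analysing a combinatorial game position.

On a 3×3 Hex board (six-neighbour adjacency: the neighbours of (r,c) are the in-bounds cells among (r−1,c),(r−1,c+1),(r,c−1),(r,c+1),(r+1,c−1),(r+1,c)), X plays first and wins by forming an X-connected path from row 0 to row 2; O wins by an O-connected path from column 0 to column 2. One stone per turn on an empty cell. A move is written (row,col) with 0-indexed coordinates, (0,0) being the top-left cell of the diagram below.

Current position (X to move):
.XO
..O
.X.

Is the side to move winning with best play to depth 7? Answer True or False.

ply 1, X at .XO/..O/.X. | (0,0)=-1→XXO/..O/.X.; (1,0)=+1→.XO/X.O/.X.*; (1,1)=+1→.XO/.XO/.X.; (2,0)=+1→.XO/..O/XX.; (2,2)=-1→.XO/..O/.XX
ply 2, O at .XO/X.O/.X. | (0,0)=-1→OXO/X.O/.X.*; (1,1)=-1→.XO/XOO/.X.; (2,0)=-1→.XO/X.O/OX.; (2,2)=-1→.XO/X.O/.XO
ply 3, X at OXO/X.O/.X. | (1,1)=+1→OXO/XXO/.X.*; (2,0)=+1→OXO/X.O/XX.; (2,2)=+1→OXO/X.O/.XX
ply 4: OXO/XXO/.X. is terminal -1 (O); from .XO/..O/.X. depth 7

X winning at [.XO/..O/.X.]: True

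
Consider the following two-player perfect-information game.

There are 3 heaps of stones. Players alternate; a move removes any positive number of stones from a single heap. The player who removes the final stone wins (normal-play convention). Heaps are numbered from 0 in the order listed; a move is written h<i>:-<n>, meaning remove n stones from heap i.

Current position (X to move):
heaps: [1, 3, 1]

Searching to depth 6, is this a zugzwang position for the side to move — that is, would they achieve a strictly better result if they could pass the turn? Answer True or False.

zugzwang((1,3,1), X) = False

ply 1, X at (1,3,1) | h0:-1=-1→(0,3,1); h1:-1=-1→(1,2,1); h1:-2=-1→(1,1,1); h1:-3=+1→(1,0,1)*; h2:-1=-1→(1,3,0)
ply 2, O at (1,0,1) | h0:-1=-1→(0,0,1)*; h2:-1=-1→(1,0,0)
ply 3, X at (0,0,1) | h2:-1=+1→(0,0,0)*
ply 4: (0,0,0) is terminal -1 (O); from (1,3,1) depth 6
suppose X passes — search the same position with O to move:
pass> ply 1, O at (1,3,1) | h0:-1=-1→(0,3,1); h1:-1=-1→(1,2,1); h1:-2=-1→(1,1,1); h1:-3=+1→(1,0,1)*; h2:-1=-1→(1,3,0)
pass> ply 2, X at (1,0,1) | h0:-1=-1→(0,0,1)*; h2:-1=-1→(1,0,0)
pass> ply 3, O at (0,0,1) | h2:-1=+1→(0,0,0)*
pass> ply 4: (0,0,0) is terminal -1 (X); from (1,3,1) depth 6
for X: play +1, pass -1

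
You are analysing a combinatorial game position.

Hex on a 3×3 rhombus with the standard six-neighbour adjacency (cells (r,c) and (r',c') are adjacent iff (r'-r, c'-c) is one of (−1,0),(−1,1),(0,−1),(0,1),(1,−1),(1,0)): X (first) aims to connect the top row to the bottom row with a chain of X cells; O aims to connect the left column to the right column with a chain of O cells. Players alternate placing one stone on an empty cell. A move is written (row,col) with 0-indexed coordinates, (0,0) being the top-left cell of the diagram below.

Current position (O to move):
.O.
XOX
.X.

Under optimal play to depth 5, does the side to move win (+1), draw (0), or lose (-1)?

p1 O@[.O./XOX/.X.]: (0,0)[OO./XOX/.X.]-1 (0,2)[.OO/XOX/.X.]+1* (2,0)[.O./XOX/OX.]-1 (2,2)[.O./XOX/.XO]-1
p2 X@[.OO/XOX/.X.]: (0,0)[XOO/XOX/.X.]-1* (2,0)[.OO/XOX/XX.]-1 (2,2)[.OO/XOX/.XX]-1
p3 O@[XOO/XOX/.X.]: (2,0)[XOO/XOX/OX.]+1* (2,2)[XOO/XOX/.XO]-1
p4 X@[XOO/XOX/OX.] terminal -1; root [.O./XOX/.X.] d5

value(.O./XOX/.X., O) = +1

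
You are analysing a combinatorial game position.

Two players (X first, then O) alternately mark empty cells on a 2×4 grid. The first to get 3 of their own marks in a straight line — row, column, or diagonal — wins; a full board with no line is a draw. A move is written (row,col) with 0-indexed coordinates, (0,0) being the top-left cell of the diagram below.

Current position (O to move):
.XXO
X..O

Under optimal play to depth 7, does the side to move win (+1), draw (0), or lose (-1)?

[.XXO/X..O] O move#1: (0,0):+0/OXXO/X..O*, (1,1):-1/.XXO/XO.O, (1,2):-1/.XXO/X.OO
[OXXO/X..O] X move#2: (1,1):+0/OXXO/XX.O*, (1,2):+0/OXXO/X.XO
[OXXO/XX.O] O move#3: (1,2):+0/OXXO/XXOO*
[OXXO/XXOO] end (terminal +0, X#4); searched .XXO/X..O to 7

value(.XXO/X..O, O) = 0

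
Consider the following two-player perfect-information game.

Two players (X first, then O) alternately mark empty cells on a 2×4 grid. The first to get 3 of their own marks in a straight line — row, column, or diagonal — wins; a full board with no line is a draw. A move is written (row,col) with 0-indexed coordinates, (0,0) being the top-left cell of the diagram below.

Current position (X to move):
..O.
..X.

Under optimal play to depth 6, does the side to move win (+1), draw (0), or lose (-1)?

value(..O./..X., X) = +1

ply 1, X at ..O./..X. | (0,0)=+0→X.O./..X.; (0,1)=+0→.XO./..X.; (0,3)=+0→..OX/..X.; (1,0)=+0→..O./X.X.; (1,1)=+1→..O./.XX.*; (1,3)=+0→..O./..XX
ply 2, O at ..O./.XX. | (0,0)=-1→O.O./.XX.*; (0,1)=-1→.OO./.XX.; (0,3)=-1→..OO/.XX.; (1,0)=-1→..O./OXX.; (1,3)=-1→..O./.XXO
ply 3, X at O.O./.XX. | (0,1)=+1→OXO./.XX.*; (0,3)=-1→O.OX/.XX.; (1,0)=+1→O.O./XXX.; (1,3)=+1→O.O./.XXX
ply 4, O at OXO./.XX. | (0,3)=-1→OXOO/.XX.*; (1,0)=-1→OXO./OXX.; (1,3)=-1→OXO./.XXO
ply 5, X at OXOO/.XX. | (1,0)=+1→OXOO/XXX.*; (1,3)=+1→OXOO/.XXX
ply 6: OXOO/XXX. is terminal -1 (O); from ..O./..X. depth 6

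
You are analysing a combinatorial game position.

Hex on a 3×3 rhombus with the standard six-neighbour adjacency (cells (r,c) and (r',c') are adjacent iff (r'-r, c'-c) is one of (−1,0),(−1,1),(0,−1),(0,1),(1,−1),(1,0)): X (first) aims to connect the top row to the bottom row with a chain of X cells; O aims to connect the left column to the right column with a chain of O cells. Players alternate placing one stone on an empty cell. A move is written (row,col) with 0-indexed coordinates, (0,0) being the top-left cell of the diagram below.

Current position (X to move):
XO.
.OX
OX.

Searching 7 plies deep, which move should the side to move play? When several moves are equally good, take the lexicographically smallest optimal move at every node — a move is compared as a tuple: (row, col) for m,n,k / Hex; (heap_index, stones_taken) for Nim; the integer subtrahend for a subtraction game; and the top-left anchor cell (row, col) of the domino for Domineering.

ply 1, X at XO./.OX/OX. | (0,2)=+1→XOX/.OX/OX.*; (1,0)=-1→XO./XOX/OX.; (2,2)=-1→XO./.OX/OXX
ply 2: XOX/.OX/OX. is terminal -1 (O); from XO./.OX/OX. depth 7

X's best at [XO./.OX/OX.]: (0,2)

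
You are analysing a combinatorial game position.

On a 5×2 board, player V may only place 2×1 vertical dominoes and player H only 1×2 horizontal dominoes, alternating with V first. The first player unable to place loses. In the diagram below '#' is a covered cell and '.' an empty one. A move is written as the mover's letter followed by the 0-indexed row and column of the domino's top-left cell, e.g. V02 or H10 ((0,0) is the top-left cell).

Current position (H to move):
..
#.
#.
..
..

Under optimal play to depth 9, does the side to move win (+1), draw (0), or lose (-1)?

value(../#./#./../.., H) = +1

p1 H@[../#./#./../..]: H00[##/#./#./../..]-1 H30[../#./#./##/..]+1* H40[../#./#./../##]+1
p2 V@[../#./#./##/..]: V01[.#/##/#./##/..]-1* V11[../##/##/##/..]-1
p3 H@[.#/##/#./##/..]: H40[.#/##/#./##/##]+1*
p4 V@[.#/##/#./##/##] terminal -1; root [../#./#./../..] d9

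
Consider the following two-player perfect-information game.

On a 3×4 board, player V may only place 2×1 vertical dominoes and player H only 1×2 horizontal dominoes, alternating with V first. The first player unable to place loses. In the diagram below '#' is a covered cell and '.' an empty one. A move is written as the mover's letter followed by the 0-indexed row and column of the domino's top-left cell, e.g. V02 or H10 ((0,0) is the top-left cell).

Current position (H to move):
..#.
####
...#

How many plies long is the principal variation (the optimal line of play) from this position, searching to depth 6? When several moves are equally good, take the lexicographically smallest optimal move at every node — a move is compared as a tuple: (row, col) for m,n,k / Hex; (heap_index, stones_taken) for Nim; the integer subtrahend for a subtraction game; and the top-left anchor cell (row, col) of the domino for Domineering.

[..#./####/...#] H move#1: H00:+1/###./####/...#*, H20:+1/..#./####/##.#, H21:+1/..#./####/.###
[###./####/...#] end (terminal -1, V#2); searched ..#./####/...# to 6

PV length from [..#./####/...#]: 1 ply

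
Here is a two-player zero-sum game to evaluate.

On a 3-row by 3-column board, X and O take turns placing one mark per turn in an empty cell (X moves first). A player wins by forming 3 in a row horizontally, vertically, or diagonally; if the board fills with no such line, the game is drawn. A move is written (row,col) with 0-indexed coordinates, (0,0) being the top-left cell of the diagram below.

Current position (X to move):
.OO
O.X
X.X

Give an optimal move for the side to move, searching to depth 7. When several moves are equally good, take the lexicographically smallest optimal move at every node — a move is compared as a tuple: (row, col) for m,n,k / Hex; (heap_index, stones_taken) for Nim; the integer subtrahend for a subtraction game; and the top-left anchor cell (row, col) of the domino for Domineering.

X's best at [.OO/O.X/X.X]: (0,0)

ply 1, X at .OO/O.X/X.X | (0,0)=+1→XOO/O.X/X.X*; (1,1)=-1→.OO/OXX/X.X; (2,1)=+1→.OO/O.X/XXX
ply 2, O at XOO/O.X/X.X | (1,1)=-1→XOO/OOX/X.X*; (2,1)=-1→XOO/O.X/XOX
ply 3, X at XOO/OOX/X.X | (2,1)=+1→XOO/OOX/XXX*
ply 4: XOO/OOX/XXX is terminal -1 (O); from .OO/O.X/X.X depth 7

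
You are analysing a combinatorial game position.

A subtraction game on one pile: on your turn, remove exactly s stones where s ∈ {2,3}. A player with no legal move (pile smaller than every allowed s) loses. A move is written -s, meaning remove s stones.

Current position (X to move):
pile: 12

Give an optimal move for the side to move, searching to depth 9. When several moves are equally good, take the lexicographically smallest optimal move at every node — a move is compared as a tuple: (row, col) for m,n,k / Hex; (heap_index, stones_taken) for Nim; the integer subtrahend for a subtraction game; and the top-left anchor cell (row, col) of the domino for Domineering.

X's best at [12]: -2

ply 1, X at 12 | -2=+1→10*; -3=-1→9
ply 2, O at 10 | -2=-1→8*; -3=-1→7
ply 3, X at 8 | -2=+1→6*; -3=+1→5
ply 4, O at 6 | -2=-1→4*; -3=-1→3
ply 5, X at 4 | -2=-1→2; -3=+1→1*
ply 6: 1 is terminal -1 (O); from 12 depth 9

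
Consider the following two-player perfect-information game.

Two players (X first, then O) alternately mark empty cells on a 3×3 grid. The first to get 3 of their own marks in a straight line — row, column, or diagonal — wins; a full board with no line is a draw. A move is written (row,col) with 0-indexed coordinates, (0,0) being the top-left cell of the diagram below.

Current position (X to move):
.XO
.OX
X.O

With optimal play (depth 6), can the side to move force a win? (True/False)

X winning at [.XO/.OX/X.O]: False

ply 1, X at .XO/.OX/X.O | (0,0)=+0→XXO/.OX/X.O*; (1,0)=-1→.XO/XOX/X.O; (2,1)=-1→.XO/.OX/XXO
ply 2, O at XXO/.OX/X.O | (1,0)=+0→XXO/OOX/X.O*; (2,1)=-1→XXO/.OX/XOO
ply 3, X at XXO/OOX/X.O | (2,1)=+0→XXO/OOX/XXO*
ply 4: XXO/OOX/XXO is terminal +0 (O); from .XO/.OX/X.O depth 6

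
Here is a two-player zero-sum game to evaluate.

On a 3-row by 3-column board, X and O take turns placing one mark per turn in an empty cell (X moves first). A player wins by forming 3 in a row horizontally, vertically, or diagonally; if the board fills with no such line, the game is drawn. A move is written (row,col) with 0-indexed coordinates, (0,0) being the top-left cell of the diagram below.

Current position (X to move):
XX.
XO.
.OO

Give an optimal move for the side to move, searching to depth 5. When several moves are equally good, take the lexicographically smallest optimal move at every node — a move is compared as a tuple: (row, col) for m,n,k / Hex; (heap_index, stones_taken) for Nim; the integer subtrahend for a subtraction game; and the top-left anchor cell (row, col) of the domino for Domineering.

[XX./XO./.OO] X move#1: (0,2):+1/XXX/XO./.OO*, (1,2):-1/XX./XOX/.OO, (2,0):+1/XX./XO./XOO
[XXX/XO./.OO] end (terminal -1, O#2); searched XX./XO./.OO to 5

X's best at [XX./XO./.OO]: (0,2)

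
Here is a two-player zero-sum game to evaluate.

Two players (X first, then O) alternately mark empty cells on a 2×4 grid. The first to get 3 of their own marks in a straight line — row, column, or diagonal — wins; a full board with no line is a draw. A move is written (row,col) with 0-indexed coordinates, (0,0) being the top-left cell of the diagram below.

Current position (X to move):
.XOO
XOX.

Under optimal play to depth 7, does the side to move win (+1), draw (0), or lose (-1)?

value(.XOO/XOX., X) = 0

ply 1, X at .XOO/XOX. | (0,0)=+0→XXOO/XOX.*; (1,3)=+0→.XOO/XOXX
ply 2, O at XXOO/XOX. | (1,3)=+0→XXOO/XOXO*
ply 3: XXOO/XOXO is terminal +0 (X); from .XOO/XOX. depth 7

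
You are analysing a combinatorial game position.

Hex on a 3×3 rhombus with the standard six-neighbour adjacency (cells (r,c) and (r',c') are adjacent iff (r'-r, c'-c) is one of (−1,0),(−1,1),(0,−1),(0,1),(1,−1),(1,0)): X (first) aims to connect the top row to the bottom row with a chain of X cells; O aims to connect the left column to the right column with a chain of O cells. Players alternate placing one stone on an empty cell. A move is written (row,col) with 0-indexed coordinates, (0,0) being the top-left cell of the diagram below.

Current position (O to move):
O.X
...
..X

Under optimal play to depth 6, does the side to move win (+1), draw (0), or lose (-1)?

p1 O@[O.X/.../..X]: (0,1)[OOX/.../..X]-1* (1,0)[O.X/O../..X]-1 (1,1)[O.X/.O./..X]-1 (1,2)[O.X/..O/..X]-1 (2,0)[O.X/.../O.X]-1 (2,1)[O.X/.../.OX]-1
p2 X@[OOX/.../..X]: (1,0)[OOX/X../..X]+1* (1,1)[OOX/.X./..X]+1 (1,2)[OOX/..X/..X]+1 (2,0)[OOX/.../X.X]+1 (2,1)[OOX/.../.XX]+1
p3 O@[OOX/X../..X]: (1,1)[OOX/XO./..X]-1* (1,2)[OOX/X.O/..X]-1 (2,0)[OOX/X../O.X]-1 (2,1)[OOX/X../.OX]-1
p4 X@[OOX/XO./..X]: (1,2)[OOX/XOX/..X]+1* (2,0)[OOX/XO./X.X]-1 (2,1)[OOX/XO./.XX]-1
p5 O@[OOX/XOX/..X] terminal -1; root [O.X/.../..X] d6

value(O.X/.../..X, O) = -1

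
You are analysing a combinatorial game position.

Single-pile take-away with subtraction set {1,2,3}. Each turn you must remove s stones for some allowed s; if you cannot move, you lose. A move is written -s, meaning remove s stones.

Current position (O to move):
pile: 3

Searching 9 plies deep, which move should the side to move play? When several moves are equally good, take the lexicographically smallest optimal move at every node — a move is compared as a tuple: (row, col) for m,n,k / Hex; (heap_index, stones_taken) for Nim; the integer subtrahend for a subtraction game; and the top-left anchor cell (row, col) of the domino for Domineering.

[3] O move#1: -1:-1/2, -2:-1/1, -3:+1/0*
[0] end (terminal -1, X#2); searched 3 to 9

O's best at [3]: -3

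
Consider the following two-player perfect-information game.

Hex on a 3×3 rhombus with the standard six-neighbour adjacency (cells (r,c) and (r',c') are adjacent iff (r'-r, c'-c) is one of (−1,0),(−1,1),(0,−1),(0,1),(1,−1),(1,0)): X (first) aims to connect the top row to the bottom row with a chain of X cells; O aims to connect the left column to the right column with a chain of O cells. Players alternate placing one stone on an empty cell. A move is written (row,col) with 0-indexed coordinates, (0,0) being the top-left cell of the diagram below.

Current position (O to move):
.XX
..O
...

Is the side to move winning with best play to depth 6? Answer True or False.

ply 1, O at .XX/..O/... | (0,0)=-1→OXX/..O/...; (1,0)=-1→.XX/O.O/...; (1,1)=+1→.XX/.OO/...*; (2,0)=+1→.XX/..O/O..; (2,1)=-1→.XX/..O/.O.; (2,2)=-1→.XX/..O/..O
ply 2, X at .XX/.OO/... | (0,0)=-1→XXX/.OO/...*; (1,0)=-1→.XX/XOO/...; (2,0)=-1→.XX/.OO/X..; (2,1)=-1→.XX/.OO/.X.; (2,2)=-1→.XX/.OO/..X
ply 3, O at XXX/.OO/... | (1,0)=+1→XXX/OOO/...*; (2,0)=+1→XXX/.OO/O..; (2,1)=+1→XXX/.OO/.O.; (2,2)=+1→XXX/.OO/..O
ply 4: XXX/OOO/... is terminal -1 (X); from .XX/..O/... depth 6

O winning at [.XX/..O/...]: True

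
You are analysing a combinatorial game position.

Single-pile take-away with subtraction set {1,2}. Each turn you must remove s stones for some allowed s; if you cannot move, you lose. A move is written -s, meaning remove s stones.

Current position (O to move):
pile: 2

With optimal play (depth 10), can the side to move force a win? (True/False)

p1 O@[2]: -1[1]-1 -2[0]+1*
p2 X@[0] terminal -1; root [2] d10

O winning at [2]: True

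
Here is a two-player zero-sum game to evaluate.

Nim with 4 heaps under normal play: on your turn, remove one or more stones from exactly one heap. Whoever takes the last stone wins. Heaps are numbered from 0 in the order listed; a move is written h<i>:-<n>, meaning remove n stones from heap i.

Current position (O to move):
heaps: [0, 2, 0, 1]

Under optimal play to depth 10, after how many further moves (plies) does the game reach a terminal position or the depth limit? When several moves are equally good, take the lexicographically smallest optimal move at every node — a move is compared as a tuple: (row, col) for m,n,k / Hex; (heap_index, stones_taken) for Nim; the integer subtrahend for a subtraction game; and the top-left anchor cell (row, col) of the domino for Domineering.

[(0,2,0,1)] O move#1: h1:-1:+1/(0,1,0,1)*, h1:-2:-1/(0,0,0,1), h3:-1:-1/(0,2,0,0)
[(0,1,0,1)] X move#2: h1:-1:-1/(0,0,0,1)*, h3:-1:-1/(0,1,0,0)
[(0,0,0,1)] O move#3: h3:-1:+1/(0,0,0,0)*
[(0,0,0,0)] end (terminal -1, X#4); searched (0,2,0,1) to 10

PV length from [(0,2,0,1)]: 3 plies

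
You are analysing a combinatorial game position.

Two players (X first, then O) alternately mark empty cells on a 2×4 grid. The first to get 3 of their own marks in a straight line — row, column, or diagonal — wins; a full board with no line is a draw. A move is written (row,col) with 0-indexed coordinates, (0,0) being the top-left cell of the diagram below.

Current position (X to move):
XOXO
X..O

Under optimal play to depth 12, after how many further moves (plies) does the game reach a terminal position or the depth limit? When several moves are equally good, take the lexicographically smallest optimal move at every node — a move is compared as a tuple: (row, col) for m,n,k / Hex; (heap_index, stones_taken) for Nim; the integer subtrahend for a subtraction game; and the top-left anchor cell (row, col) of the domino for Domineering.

PV length from [XOXO/X..O]: 2 plies

ply 1, X at XOXO/X..O | (1,1)=+0→XOXO/XX.O*; (1,2)=+0→XOXO/X.XO
ply 2, O at XOXO/XX.O | (1,2)=+0→XOXO/XXOO*
ply 3: XOXO/XXOO is terminal +0 (X); from XOXO/X..O depth 12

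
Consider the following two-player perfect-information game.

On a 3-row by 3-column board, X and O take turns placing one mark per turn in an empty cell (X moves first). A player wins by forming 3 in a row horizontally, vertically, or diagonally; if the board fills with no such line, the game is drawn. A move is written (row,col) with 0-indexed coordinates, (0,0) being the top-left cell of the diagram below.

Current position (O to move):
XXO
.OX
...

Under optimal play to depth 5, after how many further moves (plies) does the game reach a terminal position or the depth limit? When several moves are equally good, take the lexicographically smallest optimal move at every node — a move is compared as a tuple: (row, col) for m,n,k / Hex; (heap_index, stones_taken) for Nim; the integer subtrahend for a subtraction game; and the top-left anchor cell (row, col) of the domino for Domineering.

PV length from [XXO/.OX/...]: 1 ply

ply 1, O at XXO/.OX/... | (1,0)=+0→XXO/OOX/...; (2,0)=+1→XXO/.OX/O..*; (2,1)=+0→XXO/.OX/.O.; (2,2)=+0→XXO/.OX/..O
ply 2: XXO/.OX/O.. is terminal -1 (X); from XXO/.OX/... depth 5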